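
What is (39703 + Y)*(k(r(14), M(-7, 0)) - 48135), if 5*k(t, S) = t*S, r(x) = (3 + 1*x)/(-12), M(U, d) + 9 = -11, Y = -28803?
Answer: -1573829200/3 ≈ -5.2461e+8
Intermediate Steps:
M(U, d) = -20 (M(U, d) = -9 - 11 = -20)
r(x) = -1/4 - x/12 (r(x) = (3 + x)*(-1/12) = -1/4 - x/12)
k(t, S) = S*t/5 (k(t, S) = (t*S)/5 = (S*t)/5 = S*t/5)
(39703 + Y)*(k(r(14), M(-7, 0)) - 48135) = (39703 - 28803)*((1/5)*(-20)*(-1/4 - 1/12*14) - 48135) = 10900*((1/5)*(-20)*(-1/4 - 7/6) - 48135) = 10900*((1/5)*(-20)*(-17/12) - 48135) = 10900*(17/3 - 48135) = 10900*(-144388/3) = -1573829200/3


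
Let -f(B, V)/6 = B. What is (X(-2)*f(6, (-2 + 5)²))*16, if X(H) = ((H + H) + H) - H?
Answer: 2304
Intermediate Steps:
X(H) = 2*H (X(H) = (2*H + H) - H = 3*H - H = 2*H)
f(B, V) = -6*B
(X(-2)*f(6, (-2 + 5)²))*16 = ((2*(-2))*(-6*6))*16 = -4*(-36)*16 = 144*16 = 2304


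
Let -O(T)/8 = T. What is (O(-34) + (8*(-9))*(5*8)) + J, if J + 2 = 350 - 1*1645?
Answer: -3905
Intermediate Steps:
O(T) = -8*T
J = -1297 (J = -2 + (350 - 1*1645) = -2 + (350 - 1645) = -2 - 1295 = -1297)
(O(-34) + (8*(-9))*(5*8)) + J = (-8*(-34) + (8*(-9))*(5*8)) - 1297 = (272 - 72*40) - 1297 = (272 - 2880) - 1297 = -2608 - 1297 = -3905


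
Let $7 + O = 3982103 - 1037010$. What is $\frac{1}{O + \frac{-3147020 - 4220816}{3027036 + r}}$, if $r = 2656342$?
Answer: $\frac{2841689}{8369014806336} \approx 3.3955 \cdot 10^{-7}$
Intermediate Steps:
$O = 2945086$ ($O = -7 + \left(3982103 - 1037010\right) = -7 + 2945093 = 2945086$)
$\frac{1}{O + \frac{-3147020 - 4220816}{3027036 + r}} = \frac{1}{2945086 + \frac{-3147020 - 4220816}{3027036 + 2656342}} = \frac{1}{2945086 - \frac{7367836}{5683378}} = \frac{1}{2945086 - \frac{3683918}{2841689}} = \frac{1}{\frac{8369014806336}{2841689}} = \frac{2841689}{8369014806336}$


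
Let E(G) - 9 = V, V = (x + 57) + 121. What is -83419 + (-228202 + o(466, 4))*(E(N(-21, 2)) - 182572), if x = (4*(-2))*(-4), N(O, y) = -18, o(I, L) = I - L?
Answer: 41528988801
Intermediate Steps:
x = 32 (x = -8*(-4) = 32)
V = 210 (V = (32 + 57) + 121 = 89 + 121 = 210)
E(G) = 219 (E(G) = 9 + 210 = 219)
-83419 + (-228202 + o(466, 4))*(E(N(-21, 2)) - 182572) = -83419 + (-228202 + (466 - 1*4))*(219 - 182572) = -83419 + (-228202 + (466 - 4))*(-182353) = -83419 + (-228202 + 462)*(-182353) = -83419 - 227740*(-182353) = -83419 + 41529072220 = 41528988801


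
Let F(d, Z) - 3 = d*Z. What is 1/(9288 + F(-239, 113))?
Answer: -1/17716 ≈ -5.6446e-5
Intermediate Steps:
F(d, Z) = 3 + Z*d (F(d, Z) = 3 + d*Z = 3 + Z*d)
1/(9288 + F(-239, 113)) = 1/(9288 + (3 + 113*(-239))) = 1/(9288 + (3 - 27007)) = 1/(9288 - 27004) = 1/(-17716) = -1/17716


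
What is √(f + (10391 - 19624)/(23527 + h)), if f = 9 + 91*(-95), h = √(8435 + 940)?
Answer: √(-203188405 - 215900*√15)/√(23527 + 25*√15) ≈ 92.932*I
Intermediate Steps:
h = 25*√15 (h = √9375 = 25*√15 ≈ 96.825)
f = -8636 (f = 9 - 8645 = -8636)
√(f + (10391 - 19624)/(23527 + h)) = √(-8636 + (10391 - 19624)/(23527 + 25*√15)) = √(-8636 - 9233/(23527 + 25*√15))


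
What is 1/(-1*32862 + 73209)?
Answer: 1/40347 ≈ 2.4785e-5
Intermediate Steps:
1/(-1*32862 + 73209) = 1/(-32862 + 73209) = 1/40347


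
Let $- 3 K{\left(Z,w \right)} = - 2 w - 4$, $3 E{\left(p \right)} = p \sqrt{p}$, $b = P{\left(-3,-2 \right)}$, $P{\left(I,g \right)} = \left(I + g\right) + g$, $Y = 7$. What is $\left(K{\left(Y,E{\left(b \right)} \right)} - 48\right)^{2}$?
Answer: $\frac{175028}{81} + \frac{3920 i \sqrt{7}}{27} \approx 2160.8 + 384.12 i$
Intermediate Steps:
$P{\left(I,g \right)} = I + 2 g$
$b = -7$ ($b = -3 + 2 \left(-2\right) = -3 - 4 = -7$)
$E{\left(p \right)} = \frac{p^{\frac{3}{2}}}{3}$ ($E{\left(p \right)} = \frac{p \sqrt{p}}{3} = \frac{p^{\frac{3}{2}}}{3}$)
$K{\left(Z,w \right)} = \frac{4}{3} + \frac{2 w}{3}$ ($K{\left(Z,w \right)} = - \frac{- 2 w - 4}{3} = - \frac{-4 - 2 w}{3} = \frac{4}{3} + \frac{2 w}{3}$)
$\left(K{\left(Y,E{\left(b \right)} \right)} - 48\right)^{2} = \left(\left(\frac{4}{3} + \frac{2 \frac{\left(-7\right)^{\frac{3}{2}}}{3}}{3}\right) - 48\right)^{2} = \left(\left(\frac{4}{3} + \frac{2 \frac{\left(-7\right) i \sqrt{7}}{3}}{3}\right) - 48\right)^{2} = \left(\left(\frac{4}{3} + \frac{2 \left(- \frac{7 i \sqrt{7}}{3}\right)}{3}\right) - 48\right)^{2} = \left(\left(\frac{4}{3} - \frac{14 i \sqrt{7}}{9}\right) - 48\right)^{2} = \left(- \frac{140}{3} - \frac{14 i \sqrt{7}}{9}\right)^{2}$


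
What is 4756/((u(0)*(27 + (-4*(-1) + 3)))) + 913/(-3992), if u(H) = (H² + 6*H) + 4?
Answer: 2357723/67864 ≈ 34.742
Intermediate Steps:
u(H) = 4 + H² + 6*H
4756/((u(0)*(27 + (-4*(-1) + 3)))) + 913/(-3992) = 4756/(((4 + 0² + 6*0)*(27 + (-4*(-1) + 3)))) + 913/(-3992) = 4756/(((4 + 0 + 0)*(27 + (4 + 3)))) + 913*(-1/3992) = 4756/((4*(27 + 7))) - 913/3992 = 4756/((4*34)) - 913/3992 = 4756/136 - 913/3992 = 4756*(1/136) - 913/3992 = 1189/34 - 913/3992 = 2357723/67864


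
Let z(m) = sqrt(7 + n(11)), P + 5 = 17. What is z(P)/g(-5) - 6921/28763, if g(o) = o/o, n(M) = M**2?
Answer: -6921/28763 + 8*sqrt(2) ≈ 11.073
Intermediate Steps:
P = 12 (P = -5 + 17 = 12)
g(o) = 1
z(m) = 8*sqrt(2) (z(m) = sqrt(7 + 11**2) = sqrt(7 + 121) = sqrt(128) = 8*sqrt(2))
z(P)/g(-5) - 6921/28763 = (8*sqrt(2))/1 - 6921/28763 = (8*sqrt(2))*1 - 6921*1/28763 = 8*sqrt(2) - 6921/28763 = -6921/28763 + 8*sqrt(2)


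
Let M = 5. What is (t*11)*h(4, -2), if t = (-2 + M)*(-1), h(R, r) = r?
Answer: 66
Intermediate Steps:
t = -3 (t = (-2 + 5)*(-1) = 3*(-1) = -3)
(t*11)*h(4, -2) = -3*11*(-2) = -33*(-2) = 66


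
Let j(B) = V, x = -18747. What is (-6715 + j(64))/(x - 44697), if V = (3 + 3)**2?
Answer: 6679/63444 ≈ 0.10527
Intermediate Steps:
V = 36 (V = 6**2 = 36)
j(B) = 36
(-6715 + j(64))/(x - 44697) = (-6715 + 36)/(-18747 - 44697) = -6679/(-63444) = -6679*(-1/63444) = 6679/63444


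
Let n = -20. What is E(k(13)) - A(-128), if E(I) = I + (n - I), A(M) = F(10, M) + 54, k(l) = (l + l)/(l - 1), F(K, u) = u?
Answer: 54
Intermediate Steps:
k(l) = 2*l/(-1 + l) (k(l) = (2*l)/(-1 + l) = 2*l/(-1 + l))
A(M) = 54 + M (A(M) = M + 54 = 54 + M)
E(I) = -20 (E(I) = I + (-20 - I) = -20)
E(k(13)) - A(-128) = -20 - (54 - 128) = -20 - 1*(-74) = -20 + 74 = 54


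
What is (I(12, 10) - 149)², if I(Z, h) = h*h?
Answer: 2401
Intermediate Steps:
I(Z, h) = h²
(I(12, 10) - 149)² = (10² - 149)² = (100 - 149)² = (-49)² = 2401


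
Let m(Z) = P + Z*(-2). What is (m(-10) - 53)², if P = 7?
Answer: 676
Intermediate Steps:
m(Z) = 7 - 2*Z (m(Z) = 7 + Z*(-2) = 7 - 2*Z)
(m(-10) - 53)² = ((7 - 2*(-10)) - 53)² = ((7 + 20) - 53)² = (27 - 53)² = (-26)² = 676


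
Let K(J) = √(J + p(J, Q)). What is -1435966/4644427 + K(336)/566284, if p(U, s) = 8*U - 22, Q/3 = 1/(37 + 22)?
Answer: -1435966/4644427 + √3002/566284 ≈ -0.30908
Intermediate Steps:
Q = 3/59 (Q = 3/(37 + 22) = 3/59 ≈ 0.050847)
p(U, s) = -22 + 8*U
K(J) = √(-22 + 9*J) (K(J) = √(J + (-22 + 8*J)) = √(-22 + 9*J))
-1435966/4644427 + K(336)/566284 = -1435966/4644427 + √(-22 + 9*336)/566284 = -1435966*1/4644427 + √(-22 + 3024)*(1/566284) = -1435966/4644427 + √3002*(1/566284) = -1435966/4644427 + √3002/566284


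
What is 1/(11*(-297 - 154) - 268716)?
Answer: -1/273677 ≈ -3.6539e-6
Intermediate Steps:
1/(11*(-297 - 154) - 268716) = 1/(11*(-451) - 268716) = 1/(-4961 - 268716) = 1/(-273677) = -1/273677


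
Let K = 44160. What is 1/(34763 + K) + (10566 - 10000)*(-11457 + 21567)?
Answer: 451617925981/78923 ≈ 5.7223e+6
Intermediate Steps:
1/(34763 + K) + (10566 - 10000)*(-11457 + 21567) = 1/(34763 + 44160) + (10566 - 10000)*(-11457 + 21567) = 1/78923 + 566*10110 = 1/78923 + 5722260 = 451617925981/78923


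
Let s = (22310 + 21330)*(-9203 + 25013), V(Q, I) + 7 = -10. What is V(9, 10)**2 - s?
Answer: -689948111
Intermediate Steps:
V(Q, I) = -17 (V(Q, I) = -7 - 10 = -17)
s = 689948400 (s = 43640*15810 = 689948400)
V(9, 10)**2 - s = (-17)**2 - 1*689948400 = 289 - 689948400 = -689948111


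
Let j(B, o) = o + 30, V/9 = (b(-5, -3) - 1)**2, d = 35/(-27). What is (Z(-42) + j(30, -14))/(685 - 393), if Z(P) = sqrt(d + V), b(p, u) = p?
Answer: 4/73 + sqrt(26139)/2628 ≈ 0.11631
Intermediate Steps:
d = -35/27 (d = 35*(-1/27) = -35/27 ≈ -1.2963)
V = 324 (V = 9*(-5 - 1)**2 = 9*(-6)**2 = 9*36 = 324)
Z(P) = sqrt(26139)/9 (Z(P) = sqrt(-35/27 + 324) = sqrt(8713/27) = sqrt(26139)/9)
j(B, o) = 30 + o
(Z(-42) + j(30, -14))/(685 - 393) = (sqrt(26139)/9 + (30 - 14))/(685 - 393) = (sqrt(26139)/9 + 16)/292 = (16 + sqrt(26139)/9)*(1/292) = 4/73 + sqrt(26139)/2628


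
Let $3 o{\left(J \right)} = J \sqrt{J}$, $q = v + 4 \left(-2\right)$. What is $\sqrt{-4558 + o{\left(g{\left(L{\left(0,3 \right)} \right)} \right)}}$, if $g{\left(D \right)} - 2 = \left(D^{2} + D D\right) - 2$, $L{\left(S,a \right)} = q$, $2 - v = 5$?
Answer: $\frac{\sqrt{-41022 + 7986 \sqrt{2}}}{3} \approx 57.473 i$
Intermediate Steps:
$v = -3$ ($v = 2 - 5 = -3$)
$q = -11$ ($q = -3 + 4 \left(-2\right) = -3 - 8 = -11$)
$L{\left(S,a \right)} = -11$
$g{\left(D \right)} = 2 D^{2}$ ($g{\left(D \right)} = 2 - \left(2 - D^{2} - D D\right) = 2 + \left(\left(D^{2} + D^{2}\right) - 2\right) = 2 + \left(2 D^{2} - 2\right) = 2 + \left(-2 + 2 D^{2}\right) = 2 D^{2}$)
$o{\left(J \right)} = \frac{J^{\frac{3}{2}}}{3}$ ($o{\left(J \right)} = \frac{J \sqrt{J}}{3} = \frac{J^{\frac{3}{2}}}{3}$)
$\sqrt{-4558 + o{\left(g{\left(L{\left(0,3 \right)} \right)} \right)}} = \sqrt{-4558 + \frac{\left(2 \left(-11\right)^{2}\right)^{\frac{3}{2}}}{3}} = \sqrt{-4558 + \frac{\left(2 \cdot 121\right)^{\frac{3}{2}}}{3}} = \sqrt{-4558 + \frac{242^{\frac{3}{2}}}{3}} = \sqrt{-4558 + \frac{2662 \sqrt{2}}{3}}$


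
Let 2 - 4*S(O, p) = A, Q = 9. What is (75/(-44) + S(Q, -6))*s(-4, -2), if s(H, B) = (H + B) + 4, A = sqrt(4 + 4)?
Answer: 53/22 + sqrt(2) ≈ 3.8233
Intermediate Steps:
A = 2*sqrt(2) (A = sqrt(8) = 2*sqrt(2) ≈ 2.8284)
S(O, p) = 1/2 - sqrt(2)/2
s(H, B) = 4 + B + H (s(H, B) = (B + H) + 4 = 4 + B + H)
(75/(-44) + S(Q, -6))*s(-4, -2) = (75/(-44) + (1/2 - sqrt(2)/2))*(4 - 2 - 4) = (75*(-1/44) + (1/2 - sqrt(2)/2))*(-2) = (-75/44 + (1/2 - sqrt(2)/2))*(-2) = (-53/44 - sqrt(2)/2)*(-2) = 53/22 + sqrt(2)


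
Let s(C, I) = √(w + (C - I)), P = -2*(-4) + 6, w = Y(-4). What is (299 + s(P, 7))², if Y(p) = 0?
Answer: (299 + √7)² ≈ 90990.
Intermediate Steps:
w = 0
P = 14 (P = 8 + 6 = 14)
s(C, I) = √(C - I) (s(C, I) = √(0 + (C - I)) = √(C - I))
(299 + s(P, 7))² = (299 + √(14 - 1*7))² = (299 + √(14 - 7))² = (299 + √7)²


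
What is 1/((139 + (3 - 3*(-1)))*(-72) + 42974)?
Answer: 1/32534 ≈ 3.0737e-5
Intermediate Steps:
1/((139 + (3 - 3*(-1)))*(-72) + 42974) = 1/((139 + (3 + 3))*(-72) + 42974) = 1/((139 + 6)*(-72) + 42974) = 1/(145*(-72) + 42974) = 1/(-10440 + 42974) = 1/32534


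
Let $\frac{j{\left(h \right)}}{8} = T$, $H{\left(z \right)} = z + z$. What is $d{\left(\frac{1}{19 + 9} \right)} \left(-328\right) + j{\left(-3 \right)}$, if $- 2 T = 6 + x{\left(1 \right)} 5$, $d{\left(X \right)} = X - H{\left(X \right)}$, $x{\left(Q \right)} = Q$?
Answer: $- \frac{226}{7} \approx -32.286$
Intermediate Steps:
$H{\left(z \right)} = 2 z$
$d{\left(X \right)} = - X$ ($d{\left(X \right)} = X - 2 X = - X$)
$T = - \frac{11}{2}$ ($T = - \frac{6 + 1 \cdot 5}{2} = - \frac{6 + 5}{2} = \left(- \frac{1}{2}\right) 11 = - \frac{11}{2} \approx -5.5$)
$j{\left(h \right)} = -44$ ($j{\left(h \right)} = 8 \left(- \frac{11}{2}\right) = -44$)
$d{\left(\frac{1}{19 + 9} \right)} \left(-328\right) + j{\left(-3 \right)} = - \frac{1}{19 + 9} \left(-328\right) - 44 = - \frac{1}{28} \left(-328\right) - 44 = \left(-1\right) \frac{1}{28} \left(-328\right) - 44 = \left(- \frac{1}{28}\right) \left(-328\right) - 44 = \frac{82}{7} - 44 = - \frac{226}{7}$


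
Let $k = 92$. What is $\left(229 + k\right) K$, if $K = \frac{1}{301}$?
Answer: $\frac{321}{301} \approx 1.0664$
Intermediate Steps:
$K = \frac{1}{301} \approx 0.0033223$
$\left(229 + k\right) K = \left(229 + 92\right) \frac{1}{301} = 321 \cdot \frac{1}{301} = \frac{321}{301}$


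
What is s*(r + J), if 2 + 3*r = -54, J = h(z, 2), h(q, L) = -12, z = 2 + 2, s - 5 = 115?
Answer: -3680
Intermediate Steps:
s = 120 (s = 5 + 115 = 120)
z = 4
J = -12
r = -56/3 (r = -2/3 + (1/3)*(-54) = -2/3 - 18 = -56/3 ≈ -18.667)
s*(r + J) = 120*(-56/3 - 12) = 120*(-92/3) = -3680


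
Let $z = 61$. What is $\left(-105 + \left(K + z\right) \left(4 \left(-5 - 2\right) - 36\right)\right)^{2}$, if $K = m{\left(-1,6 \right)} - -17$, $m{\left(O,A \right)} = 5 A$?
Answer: $49238289$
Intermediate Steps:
$K = 47$ ($K = 5 \cdot 6 - -17 = 30 + 17 = 47$)
$\left(-105 + \left(K + z\right) \left(4 \left(-5 - 2\right) - 36\right)\right)^{2} = \left(-105 + \left(47 + 61\right) \left(4 \left(-5 - 2\right) - 36\right)\right)^{2} = \left(-105 + 108 \left(4 \left(-7\right) - 36\right)\right)^{2} = \left(-105 + 108 \left(-28 - 36\right)\right)^{2} = \left(-105 + 108 \left(-64\right)\right)^{2} = \left(-105 - 6912\right)^{2} = \left(-7017\right)^{2} = 49238289$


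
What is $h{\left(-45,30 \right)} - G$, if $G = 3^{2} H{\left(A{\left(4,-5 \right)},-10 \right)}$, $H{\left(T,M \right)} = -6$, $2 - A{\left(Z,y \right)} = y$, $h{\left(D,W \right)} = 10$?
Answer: $64$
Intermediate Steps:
$A{\left(Z,y \right)} = 2 - y$
$G = -54$ ($G = 3^{2} \left(-6\right) = 9 \left(-6\right) = -54$)
$h{\left(-45,30 \right)} - G = 10 - -54 = 10 + 54 = 64$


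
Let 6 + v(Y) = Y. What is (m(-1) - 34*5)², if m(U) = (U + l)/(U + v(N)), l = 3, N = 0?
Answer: 1420864/49 ≈ 28997.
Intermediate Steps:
v(Y) = -6 + Y
m(U) = (3 + U)/(-6 + U) (m(U) = (U + 3)/(U + (-6 + 0)) = (3 + U)/(U - 6) = (3 + U)/(-6 + U))
(m(-1) - 34*5)² = ((3 - 1)/(-6 - 1) - 34*5)² = (2/(-7) - 170)² = (-⅐*2 - 170)² = (-2/7 - 170)² = (-1192/7)² = 1420864/49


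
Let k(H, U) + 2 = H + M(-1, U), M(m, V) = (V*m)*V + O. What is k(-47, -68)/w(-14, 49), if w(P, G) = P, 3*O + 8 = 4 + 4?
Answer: 4673/14 ≈ 333.79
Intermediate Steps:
O = 0 (O = -8/3 + (4 + 4)/3 = -8/3 + (⅓)*8 = -8/3 + 8/3 = 0)
M(m, V) = m*V² (M(m, V) = (V*m)*V + 0 = m*V² + 0 = m*V²)
k(H, U) = -2 + H - U² (k(H, U) = -2 + (H - U²) = -2 + H - U²)
k(-47, -68)/w(-14, 49) = (-2 - 47 - 1*(-68)²)/(-14) = (-2 - 47 - 1*4624)*(-1/14) = (-2 - 47 - 4624)*(-1/14) = -4673*(-1/14) = 4673/14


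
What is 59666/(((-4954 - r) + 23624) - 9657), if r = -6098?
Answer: 59666/15111 ≈ 3.9485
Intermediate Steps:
59666/(((-4954 - r) + 23624) - 9657) = 59666/(((-4954 - 1*(-6098)) + 23624) - 9657) = 59666/(((-4954 + 6098) + 23624) - 9657) = 59666/((1144 + 23624) - 9657) = 59666/(24768 - 9657) = 59666/15111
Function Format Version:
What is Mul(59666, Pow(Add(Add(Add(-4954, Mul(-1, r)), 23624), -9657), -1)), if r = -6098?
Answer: Rational(59666, 15111) ≈ 3.9485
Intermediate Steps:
Mul(59666, Pow(Add(Add(Add(-4954, Mul(-1, r)), 23624), -9657), -1)) = Mul(59666, Pow(Add(Add(Add(-4954, Mul(-1, -6098)), 23624), -9657), -1)) = Mul(59666, Pow(Add(Add(Add(-4954, 6098), 23624), -9657), -1)) = Mul(59666, Pow(Add(Add(1144, 23624), -9657), -1)) = Mul(59666, Pow(Add(24768, -9657), -1)) = Mul(59666, Pow(15111, -1)) = Mul(59666, Rational(1, 15111)) = Rational(59666, 15111)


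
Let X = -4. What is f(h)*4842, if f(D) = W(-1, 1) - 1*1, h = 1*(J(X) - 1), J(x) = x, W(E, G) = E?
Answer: -9684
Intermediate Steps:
h = -5 (h = 1*(-4 - 1) = 1*(-5) = -5)
f(D) = -2 (f(D) = -1 - 1*1 = -1 - 1 = -2)
f(h)*4842 = -2*4842 = -9684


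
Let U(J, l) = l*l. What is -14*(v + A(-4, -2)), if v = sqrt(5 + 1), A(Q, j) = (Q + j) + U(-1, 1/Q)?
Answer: 665/8 - 14*sqrt(6) ≈ 48.832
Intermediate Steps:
U(J, l) = l**2
A(Q, j) = Q + j + Q**(-2) (A(Q, j) = (Q + j) + (1/Q)**2 = (Q + j) + Q**(-2) = Q + j + Q**(-2))
v = sqrt(6) ≈ 2.4495
-14*(v + A(-4, -2)) = -14*(sqrt(6) + (-4 - 2 + (-4)**(-2))) = -14*(sqrt(6) + (-4 - 2 + 1/16)) = -14*(sqrt(6) - 95/16) = -14*(-95/16 + sqrt(6)) = 665/8 - 14*sqrt(6)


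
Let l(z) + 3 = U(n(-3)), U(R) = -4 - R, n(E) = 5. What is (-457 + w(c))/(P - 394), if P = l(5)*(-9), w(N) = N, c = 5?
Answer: 226/143 ≈ 1.5804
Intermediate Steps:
l(z) = -12 (l(z) = -3 + (-4 - 1*5) = -3 + (-4 - 5) = -3 - 9 = -12)
P = 108 (P = -12*(-9) = 108)
(-457 + w(c))/(P - 394) = (-457 + 5)/(108 - 394) = -452/(-286) = -452*(-1/286) = 226/143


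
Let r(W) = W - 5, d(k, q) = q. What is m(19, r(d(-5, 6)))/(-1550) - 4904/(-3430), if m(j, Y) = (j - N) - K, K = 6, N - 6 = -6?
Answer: 755661/531650 ≈ 1.4214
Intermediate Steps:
N = 0 (N = 6 - 6 = 0)
r(W) = -5 + W
m(j, Y) = -6 + j (m(j, Y) = (j - 1*0) - 1*6 = (j + 0) - 6 = j - 6 = -6 + j)
m(19, r(d(-5, 6)))/(-1550) - 4904/(-3430) = (-6 + 19)/(-1550) - 4904/(-3430) = 13*(-1/1550) - 4904*(-1/3430) = -13/1550 + 2452/1715 = 755661/531650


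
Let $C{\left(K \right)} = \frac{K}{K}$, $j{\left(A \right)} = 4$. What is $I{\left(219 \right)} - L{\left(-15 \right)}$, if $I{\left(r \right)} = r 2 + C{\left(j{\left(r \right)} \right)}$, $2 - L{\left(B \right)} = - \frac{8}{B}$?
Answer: $\frac{6563}{15} \approx 437.53$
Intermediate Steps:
$C{\left(K \right)} = 1$
$L{\left(B \right)} = 2 + \frac{8}{B}$ ($L{\left(B \right)} = 2 - - \frac{8}{B} = 2 + \frac{8}{B}$)
$I{\left(r \right)} = 1 + 2 r$ ($I{\left(r \right)} = r 2 + 1 = 2 r + 1 = 1 + 2 r$)
$I{\left(219 \right)} - L{\left(-15 \right)} = \left(1 + 2 \cdot 219\right) - \left(2 + \frac{8}{-15}\right) = \left(1 + 438\right) - \left(2 + 8 \left(- \frac{1}{15}\right)\right) = 439 - \left(2 - \frac{8}{15}\right) = 439 - \frac{22}{15} = \frac{6563}{15}$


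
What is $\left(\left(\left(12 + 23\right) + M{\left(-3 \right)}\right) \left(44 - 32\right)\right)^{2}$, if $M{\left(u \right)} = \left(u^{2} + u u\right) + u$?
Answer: $360000$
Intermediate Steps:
$M{\left(u \right)} = u + 2 u^{2}$ ($M{\left(u \right)} = \left(u^{2} + u^{2}\right) + u = 2 u^{2} + u = u + 2 u^{2}$)
$\left(\left(\left(12 + 23\right) + M{\left(-3 \right)}\right) \left(44 - 32\right)\right)^{2} = \left(\left(\left(12 + 23\right) - 3 \left(1 + 2 \left(-3\right)\right)\right) \left(44 - 32\right)\right)^{2} = \left(\left(35 - 3 \left(1 - 6\right)\right) 12\right)^{2} = \left(\left(35 - -15\right) 12\right)^{2} = \left(\left(35 + 15\right) 12\right)^{2} = \left(50 \cdot 12\right)^{2} = 600^{2} = 360000$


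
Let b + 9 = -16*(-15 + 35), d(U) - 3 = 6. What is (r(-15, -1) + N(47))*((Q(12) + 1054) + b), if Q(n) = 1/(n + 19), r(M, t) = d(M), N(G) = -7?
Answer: 44952/31 ≈ 1450.1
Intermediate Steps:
d(U) = 9 (d(U) = 3 + 6 = 9)
r(M, t) = 9
Q(n) = 1/(19 + n)
b = -329 (b = -9 - 16*(-15 + 35) = -9 - 16*20 = -9 - 320 = -329)
(r(-15, -1) + N(47))*((Q(12) + 1054) + b) = (9 - 7)*((1/(19 + 12) + 1054) - 329) = 2*((1/31 + 1054) - 329) = 2*(32675/31 - 329) = 2*(22476/31) = 44952/31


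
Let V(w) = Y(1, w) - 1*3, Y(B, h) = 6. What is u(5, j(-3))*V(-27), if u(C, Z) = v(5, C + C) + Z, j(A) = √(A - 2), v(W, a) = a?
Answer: 30 + 3*I*√5 ≈ 30.0 + 6.7082*I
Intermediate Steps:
j(A) = √(-2 + A)
u(C, Z) = Z + 2*C (u(C, Z) = (C + C) + Z = 2*C + Z = Z + 2*C)
V(w) = 3 (V(w) = 6 - 1*3 = 6 - 3 = 3)
u(5, j(-3))*V(-27) = (√(-2 - 3) + 2*5)*3 = (√(-5) + 10)*3 = (I*√5 + 10)*3 = (10 + I*√5)*3 = 30 + 3*I*√5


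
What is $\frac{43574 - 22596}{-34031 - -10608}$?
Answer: $- \frac{20978}{23423} \approx -0.89562$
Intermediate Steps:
$\frac{43574 - 22596}{-34031 - -10608} = \frac{20978}{-34031 + 10608} = \frac{20978}{-23423} = 20978 \left(- \frac{1}{23423}\right) = - \frac{20978}{23423}$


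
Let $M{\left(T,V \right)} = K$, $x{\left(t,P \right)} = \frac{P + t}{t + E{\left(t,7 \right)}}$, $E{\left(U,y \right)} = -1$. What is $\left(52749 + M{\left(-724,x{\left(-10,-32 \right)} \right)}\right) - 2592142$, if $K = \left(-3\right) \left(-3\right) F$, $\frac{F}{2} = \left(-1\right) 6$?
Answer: $-2539501$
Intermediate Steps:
$F = -12$ ($F = 2 \left(\left(-1\right) 6\right) = 2 \left(-6\right) = -12$)
$x{\left(t,P \right)} = \frac{P + t}{-1 + t}$ ($x{\left(t,P \right)} = \frac{P + t}{t - 1} = \frac{P + t}{-1 + t}$)
$K = -108$ ($K = \left(-3\right) \left(-3\right) \left(-12\right) = 9 \left(-12\right) = -108$)
$M{\left(T,V \right)} = -108$
$\left(52749 + M{\left(-724,x{\left(-10,-32 \right)} \right)}\right) - 2592142 = \left(52749 - 108\right) - 2592142 = 52641 - 2592142 = -2539501$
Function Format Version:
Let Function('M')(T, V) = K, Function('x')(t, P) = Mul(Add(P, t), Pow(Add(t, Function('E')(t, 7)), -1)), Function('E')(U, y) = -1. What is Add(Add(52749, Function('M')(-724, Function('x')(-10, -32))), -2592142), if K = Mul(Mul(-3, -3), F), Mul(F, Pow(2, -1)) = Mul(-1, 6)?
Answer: -2539501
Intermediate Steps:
F = -12 (F = Mul(2, Mul(-1, 6)) = Mul(2, -6) = -12)
Function('x')(t, P) = Mul(Pow(Add(-1, t), -1), Add(P, t)) (Function('x')(t, P) = Mul(Add(P, t), Pow(Add(t, -1), -1)) = Mul(Add(P, t), Pow(Add(-1, t), -1)) = Mul(Pow(Add(-1, t), -1), Add(P, t)))
K = -108 (K = Mul(Mul(-3, -3), -12) = Mul(9, -12) = -108)
Function('M')(T, V) = -108
Add(Add(52749, Function('M')(-724, Function('x')(-10, -32))), -2592142) = Add(Add(52749, -108), -2592142) = Add(52641, -2592142) = -2539501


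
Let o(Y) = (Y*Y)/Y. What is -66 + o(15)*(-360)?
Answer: -5466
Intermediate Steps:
o(Y) = Y (o(Y) = Y**2/Y = Y)
-66 + o(15)*(-360) = -66 + 15*(-360) = -66 - 5400 = -5466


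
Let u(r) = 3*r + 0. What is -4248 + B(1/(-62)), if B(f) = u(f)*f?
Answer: -16329309/3844 ≈ -4248.0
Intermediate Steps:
u(r) = 3*r
B(f) = 3*f² (B(f) = (3*f)*f = 3*f²)
-4248 + B(1/(-62)) = -4248 + 3*(1/(-62))² = -4248 + 3*(-1/62)² = -4248 + 3*(1/3844) = -4248 + 3/3844 = -16329309/3844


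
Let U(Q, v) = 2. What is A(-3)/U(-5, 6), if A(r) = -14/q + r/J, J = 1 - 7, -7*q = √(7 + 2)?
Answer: 199/12 ≈ 16.583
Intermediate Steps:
q = -3/7 (q = -√(7 + 2)/7 = -√9/7 = -⅐*3 = -3/7 ≈ -0.42857)
J = -6
A(r) = 98/3 - r/6 (A(r) = -14/(-3/7) + r/(-6) = -14*(-7/3) + r*(-⅙) = 98/3 - r/6)
A(-3)/U(-5, 6) = (98/3 - ⅙*(-3))/2 = (98/3 + ½)*(½) = (199/6)*(½) = 199/12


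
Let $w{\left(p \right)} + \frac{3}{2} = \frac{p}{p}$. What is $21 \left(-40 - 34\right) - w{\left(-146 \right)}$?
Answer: $- \frac{3107}{2} \approx -1553.5$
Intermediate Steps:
$w{\left(p \right)} = - \frac{1}{2}$ ($w{\left(p \right)} = - \frac{3}{2} + \frac{p}{p} = - \frac{3}{2} + 1 = - \frac{1}{2}$)
$21 \left(-40 - 34\right) - w{\left(-146 \right)} = 21 \left(-40 - 34\right) - - \frac{1}{2} = 21 \left(-74\right) + \frac{1}{2} = -1554 + \frac{1}{2} = - \frac{3107}{2}$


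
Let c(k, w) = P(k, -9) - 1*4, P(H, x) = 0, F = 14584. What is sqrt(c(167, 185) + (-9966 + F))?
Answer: sqrt(4614) ≈ 67.926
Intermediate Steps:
c(k, w) = -4 (c(k, w) = 0 - 1*4 = 0 - 4 = -4)
sqrt(c(167, 185) + (-9966 + F)) = sqrt(-4 + (-9966 + 14584)) = sqrt(-4 + 4618) = sqrt(4614)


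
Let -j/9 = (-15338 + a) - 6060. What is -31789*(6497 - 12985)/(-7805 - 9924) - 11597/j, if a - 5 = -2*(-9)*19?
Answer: -39075562038901/3358918611 ≈ -11633.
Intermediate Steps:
a = 347 (a = 5 - 2*(-9)*19 = 5 + 18*19 = 5 + 342 = 347)
j = 189459 (j = -9*((-15338 + 347) - 6060) = -9*(-14991 - 6060) = -9*(-21051) = 189459)
-31789*(6497 - 12985)/(-7805 - 9924) - 11597/j = -31789*(6497 - 12985)/(-7805 - 9924) - 11597/189459 = -31789/((-17729/(-6488))) - 11597*1/189459 = -31789/((-17729*(-1/6488))) - 11597/189459 = -31789/17729/6488 - 11597/189459 = -31789*6488/17729 - 11597/189459 = -206247032/17729 - 11597/189459 = -39075562038901/3358918611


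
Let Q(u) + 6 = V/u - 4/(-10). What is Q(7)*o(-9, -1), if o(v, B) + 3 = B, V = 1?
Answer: 764/35 ≈ 21.829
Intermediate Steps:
o(v, B) = -3 + B
Q(u) = -28/5 + 1/u (Q(u) = -6 + (1/u - 4/(-10)) = -6 + (1/u - 4*(-1/10)) = -6 + (1/u + 2/5) = -6 + (2/5 + 1/u) = -28/5 + 1/u)
Q(7)*o(-9, -1) = (-28/5 + 1/7)*(-3 - 1) = (-28/5 + 1/7)*(-4) = -191/35*(-4) = 764/35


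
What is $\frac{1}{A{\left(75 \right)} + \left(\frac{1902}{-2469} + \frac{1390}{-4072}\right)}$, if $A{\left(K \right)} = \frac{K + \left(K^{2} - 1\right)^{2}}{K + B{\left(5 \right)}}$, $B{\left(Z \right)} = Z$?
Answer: $\frac{33512560}{13249761173877} \approx 2.5293 \cdot 10^{-6}$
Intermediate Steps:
$A{\left(K \right)} = \frac{K + \left(-1 + K^{2}\right)^{2}}{5 + K}$ ($A{\left(K \right)} = \frac{K + \left(K^{2} - 1\right)^{2}}{K + 5} = \frac{K + \left(-1 + K^{2}\right)^{2}}{5 + K}$)
$\frac{1}{A{\left(75 \right)} + \left(\frac{1902}{-2469} + \frac{1390}{-4072}\right)} = \frac{1}{\frac{75 + \left(-1 + 75^{2}\right)^{2}}{5 + 75} + \left(\frac{1902}{-2469} + \frac{1390}{-4072}\right)} = \frac{1}{\frac{75 + \left(-1 + 5625\right)^{2}}{80} + \left(1902 \left(- \frac{1}{2469}\right) + 1390 \left(- \frac{1}{4072}\right)\right)} = \frac{1}{\frac{75 + 5624^{2}}{80} - \frac{1862809}{1675628}} = \frac{1}{\frac{75 + 31629376}{80} - \frac{1862809}{1675628}} = \frac{1}{\frac{1}{80} \cdot 31629451 - \frac{1862809}{1675628}} = \frac{1}{\frac{31629451}{80} - \frac{1862809}{1675628}} = \frac{1}{\frac{13249761173877}{33512560}} = \frac{33512560}{13249761173877}$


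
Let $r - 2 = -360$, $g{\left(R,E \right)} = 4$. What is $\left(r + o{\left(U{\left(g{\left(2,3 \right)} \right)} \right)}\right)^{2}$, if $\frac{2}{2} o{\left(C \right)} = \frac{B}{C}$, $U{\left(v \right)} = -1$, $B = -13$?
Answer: $119025$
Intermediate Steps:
$r = -358$ ($r = 2 - 360 = -358$)
$o{\left(C \right)} = - \frac{13}{C}$
$\left(r + o{\left(U{\left(g{\left(2,3 \right)} \right)} \right)}\right)^{2} = \left(-358 - \frac{13}{-1}\right)^{2} = \left(-358 - -13\right)^{2} = \left(-358 + 13\right)^{2} = \left(-345\right)^{2} = 119025$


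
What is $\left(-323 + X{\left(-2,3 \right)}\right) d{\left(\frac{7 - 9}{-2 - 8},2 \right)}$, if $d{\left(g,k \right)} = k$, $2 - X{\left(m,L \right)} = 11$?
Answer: $-664$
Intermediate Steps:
$X{\left(m,L \right)} = -9$ ($X{\left(m,L \right)} = 2 - 11 = -9$)
$\left(-323 + X{\left(-2,3 \right)}\right) d{\left(\frac{7 - 9}{-2 - 8},2 \right)} = \left(-323 - 9\right) 2 = \left(-332\right) 2 = -664$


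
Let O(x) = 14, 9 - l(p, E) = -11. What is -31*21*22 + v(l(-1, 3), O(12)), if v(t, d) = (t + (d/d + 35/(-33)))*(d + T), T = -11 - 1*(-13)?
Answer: -462098/33 ≈ -14003.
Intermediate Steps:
l(p, E) = 20 (l(p, E) = 9 - 1*(-11) = 9 + 11 = 20)
T = 2 (T = -11 + 13 = 2)
v(t, d) = (2 + d)*(-2/33 + t) (v(t, d) = (t + (d/d + 35/(-33)))*(d + 2) = (t + (1 + 35*(-1/33)))*(2 + d) = (t + (1 - 35/33))*(2 + d) = (t - 2/33)*(2 + d) = (-2/33 + t)*(2 + d) = (2 + d)*(-2/33 + t))
-31*21*22 + v(l(-1, 3), O(12)) = -31*21*22 + (-4/33 + 2*20 - 2/33*14 + 14*20) = -651*22 + (-4/33 + 40 - 28/33 + 280) = -14322 + 10528/33 = -462098/33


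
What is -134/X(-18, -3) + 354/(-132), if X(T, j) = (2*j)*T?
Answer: -1165/297 ≈ -3.9226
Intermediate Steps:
X(T, j) = 2*T*j
-134/X(-18, -3) + 354/(-132) = -134/(2*(-18)*(-3)) + 354/(-132) = -134/108 + 354*(-1/132) = -134*1/108 - 59/22 = -67/54 - 59/22 = -1165/297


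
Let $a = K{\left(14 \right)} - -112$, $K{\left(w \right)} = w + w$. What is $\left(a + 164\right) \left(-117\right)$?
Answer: $-35568$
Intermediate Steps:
$K{\left(w \right)} = 2 w$
$a = 140$ ($a = 2 \cdot 14 - -112 = 28 + 112 = 140$)
$\left(a + 164\right) \left(-117\right) = \left(140 + 164\right) \left(-117\right) = 304 \left(-117\right) = -35568$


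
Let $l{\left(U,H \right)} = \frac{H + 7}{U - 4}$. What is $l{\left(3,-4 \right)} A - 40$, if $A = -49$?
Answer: $107$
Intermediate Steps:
$l{\left(U,H \right)} = \frac{7 + H}{-4 + U}$
$l{\left(3,-4 \right)} A - 40 = \frac{7 - 4}{-4 + 3} \left(-49\right) - 40 = \frac{1}{-1} \cdot 3 \left(-49\right) - 40 = \left(-1\right) 3 \left(-49\right) - 40 = \left(-3\right) \left(-49\right) - 40 = 147 - 40 = 107$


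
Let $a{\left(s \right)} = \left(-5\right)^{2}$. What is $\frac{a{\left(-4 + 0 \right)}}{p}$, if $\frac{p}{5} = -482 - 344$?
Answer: $- \frac{5}{826} \approx -0.0060533$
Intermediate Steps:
$a{\left(s \right)} = 25$
$p = -4130$ ($p = 5 \left(-482 - 344\right) = 5 \left(-826\right) = -4130$)
$\frac{a{\left(-4 + 0 \right)}}{p} = \frac{25}{-4130} = 25 \left(- \frac{1}{4130}\right) = - \frac{5}{826}$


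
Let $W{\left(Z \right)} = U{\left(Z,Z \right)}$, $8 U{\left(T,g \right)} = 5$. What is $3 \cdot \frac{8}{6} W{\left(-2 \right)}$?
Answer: $\frac{5}{2} \approx 2.5$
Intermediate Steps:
$U{\left(T,g \right)} = \frac{5}{8}$ ($U{\left(T,g \right)} = \frac{1}{8} \cdot 5 = \frac{5}{8}$)
$W{\left(Z \right)} = \frac{5}{8}$
$3 \cdot \frac{8}{6} W{\left(-2 \right)} = 3 \cdot \frac{8}{6} \cdot \frac{5}{8} = 3 \cdot 8 \cdot \frac{1}{6} \cdot \frac{5}{8} = 3 \cdot \frac{4}{3} \cdot \frac{5}{8} = 4 \cdot \frac{5}{8} = \frac{5}{2}$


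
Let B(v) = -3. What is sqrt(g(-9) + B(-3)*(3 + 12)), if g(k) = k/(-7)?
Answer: 3*I*sqrt(238)/7 ≈ 6.6117*I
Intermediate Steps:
g(k) = -k/7 (g(k) = k*(-1/7) = -k/7)
sqrt(g(-9) + B(-3)*(3 + 12)) = sqrt(-1/7*(-9) - 3*(3 + 12)) = sqrt(9/7 - 3*15) = sqrt(9/7 - 45) = sqrt(-306/7) = 3*I*sqrt(238)/7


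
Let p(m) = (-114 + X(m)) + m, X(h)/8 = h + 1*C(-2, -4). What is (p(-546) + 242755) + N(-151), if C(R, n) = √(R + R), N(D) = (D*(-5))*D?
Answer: 123722 + 16*I ≈ 1.2372e+5 + 16.0*I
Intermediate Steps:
N(D) = -5*D² (N(D) = (-5*D)*D = -5*D²)
C(R, n) = √2*√R (C(R, n) = √(2*R) = √2*√R)
X(h) = 8*h + 16*I (X(h) = 8*(h + 1*(√2*√(-2))) = 8*(h + 1*(√2*(I*√2))) = 8*(h + 1*(2*I)) = 8*(h + 2*I) = 8*h + 16*I)
p(m) = -114 + 9*m + 16*I (p(m) = (-114 + (8*m + 16*I)) + m = (-114 + 8*m + 16*I) + m = -114 + 9*m + 16*I)
(p(-546) + 242755) + N(-151) = ((-114 + 9*(-546) + 16*I) + 242755) - 5*(-151)² = ((-114 - 4914 + 16*I) + 242755) - 5*22801 = ((-5028 + 16*I) + 242755) - 114005 = (237727 + 16*I) - 114005 = 123722 + 16*I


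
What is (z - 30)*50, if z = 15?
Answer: -750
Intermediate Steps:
(z - 30)*50 = (15 - 30)*50 = -15*50 = -750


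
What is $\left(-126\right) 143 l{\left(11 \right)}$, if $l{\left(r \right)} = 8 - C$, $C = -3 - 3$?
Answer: $-252252$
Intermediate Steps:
$C = -6$ ($C = -3 - 3 = -6$)
$l{\left(r \right)} = 14$ ($l{\left(r \right)} = 8 - -6 = 8 + 6 = 14$)
$\left(-126\right) 143 l{\left(11 \right)} = \left(-126\right) 143 \cdot 14 = \left(-18018\right) 14 = -252252$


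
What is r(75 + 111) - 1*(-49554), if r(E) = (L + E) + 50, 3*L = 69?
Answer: 49813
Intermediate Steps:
L = 23 (L = (⅓)*69 = 23)
r(E) = 73 + E (r(E) = (23 + E) + 50 = 73 + E)
r(75 + 111) - 1*(-49554) = (73 + (75 + 111)) - 1*(-49554) = (73 + 186) + 49554 = 259 + 49554 = 49813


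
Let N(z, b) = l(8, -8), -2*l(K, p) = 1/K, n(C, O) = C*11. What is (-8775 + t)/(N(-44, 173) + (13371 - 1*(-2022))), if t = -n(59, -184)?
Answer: -150784/246287 ≈ -0.61223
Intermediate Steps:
n(C, O) = 11*C
l(K, p) = -1/(2*K)
N(z, b) = -1/16 (N(z, b) = -½/8 = -½*⅛ = -1/16)
t = -649 (t = -11*59 = -1*649 = -649)
(-8775 + t)/(N(-44, 173) + (13371 - 1*(-2022))) = (-8775 - 649)/(-1/16 + (13371 - 1*(-2022))) = -9424/(-1/16 + (13371 + 2022)) = -9424/(-1/16 + 15393) = -9424/246287/16 = -9424*16/246287 = -150784/246287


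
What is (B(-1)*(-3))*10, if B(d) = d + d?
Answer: 60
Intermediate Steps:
B(d) = 2*d
(B(-1)*(-3))*10 = ((2*(-1))*(-3))*10 = -2*(-3)*10 = 6*10 = 60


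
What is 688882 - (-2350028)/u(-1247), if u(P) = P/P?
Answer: 3038910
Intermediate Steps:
u(P) = 1
688882 - (-2350028)/u(-1247) = 688882 - (-2350028)/1 = 688882 - (-2350028) = 688882 - 1*(-2350028) = 688882 + 2350028 = 3038910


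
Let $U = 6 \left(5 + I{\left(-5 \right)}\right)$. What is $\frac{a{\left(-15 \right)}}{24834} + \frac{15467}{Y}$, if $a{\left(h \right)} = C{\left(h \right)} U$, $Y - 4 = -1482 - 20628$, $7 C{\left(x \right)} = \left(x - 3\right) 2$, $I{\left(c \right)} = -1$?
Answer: $- \frac{64472665}{91496734} \approx -0.70464$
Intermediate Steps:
$C{\left(x \right)} = - \frac{6}{7} + \frac{2 x}{7}$ ($C{\left(x \right)} = \frac{\left(x - 3\right) 2}{7} = \frac{\left(-3 + x\right) 2}{7} = \frac{-6 + 2 x}{7} = - \frac{6}{7} + \frac{2 x}{7}$)
$Y = -22106$ ($Y = 4 - 22110 = -22106$)
$U = 24$ ($U = 6 \left(5 - 1\right) = 6 \cdot 4 = 24$)
$a{\left(h \right)} = - \frac{144}{7} + \frac{48 h}{7}$ ($a{\left(h \right)} = \left(- \frac{6}{7} + \frac{2 h}{7}\right) 24 = - \frac{144}{7} + \frac{48 h}{7}$)
$\frac{a{\left(-15 \right)}}{24834} + \frac{15467}{Y} = \frac{- \frac{144}{7} + \frac{48}{7} \left(-15\right)}{24834} + \frac{15467}{-22106} = \left(- \frac{144}{7} - \frac{720}{7}\right) \frac{1}{24834} + 15467 \left(- \frac{1}{22106}\right) = \left(- \frac{864}{7}\right) \frac{1}{24834} - \frac{15467}{22106} = - \frac{144}{28973} - \frac{15467}{22106} = - \frac{64472665}{91496734}$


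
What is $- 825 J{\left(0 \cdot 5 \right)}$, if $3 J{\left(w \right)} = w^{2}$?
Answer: $0$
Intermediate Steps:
$J{\left(w \right)} = \frac{w^{2}}{3}$
$- 825 J{\left(0 \cdot 5 \right)} = - 825 \frac{\left(0 \cdot 5\right)^{2}}{3} = - 825 \frac{0^{2}}{3} = - 825 \cdot \frac{1}{3} \cdot 0 = \left(-825\right) 0 = 0$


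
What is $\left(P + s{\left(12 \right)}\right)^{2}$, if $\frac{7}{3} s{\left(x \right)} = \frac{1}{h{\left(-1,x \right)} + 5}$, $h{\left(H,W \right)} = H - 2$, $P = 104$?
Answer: $\frac{2128681}{196} \approx 10861.0$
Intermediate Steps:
$h{\left(H,W \right)} = -2 + H$
$s{\left(x \right)} = \frac{3}{14}$ ($s{\left(x \right)} = \frac{3}{7 \left(\left(-2 - 1\right) + 5\right)} = \frac{3}{7 \left(-3 + 5\right)} = \frac{3}{7 \cdot 2} = \frac{3}{7} \cdot \frac{1}{2} = \frac{3}{14}$)
$\left(P + s{\left(12 \right)}\right)^{2} = \left(104 + \frac{3}{14}\right)^{2} = \left(\frac{1459}{14}\right)^{2} = \frac{2128681}{196}$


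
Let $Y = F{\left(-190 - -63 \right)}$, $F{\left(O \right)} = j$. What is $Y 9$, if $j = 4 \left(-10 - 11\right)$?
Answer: $-756$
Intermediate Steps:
$j = -84$ ($j = 4 \left(-21\right) = -84$)
$F{\left(O \right)} = -84$
$Y = -84$
$Y 9 = \left(-84\right) 9 = -756$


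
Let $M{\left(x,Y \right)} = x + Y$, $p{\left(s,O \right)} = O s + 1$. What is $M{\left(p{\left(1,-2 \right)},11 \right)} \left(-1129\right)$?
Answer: $-11290$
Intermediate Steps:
$p{\left(s,O \right)} = 1 + O s$
$M{\left(x,Y \right)} = Y + x$
$M{\left(p{\left(1,-2 \right)},11 \right)} \left(-1129\right) = \left(11 + \left(1 - 2\right)\right) \left(-1129\right) = \left(11 - 1\right) \left(-1129\right) = 10 \left(-1129\right) = -11290$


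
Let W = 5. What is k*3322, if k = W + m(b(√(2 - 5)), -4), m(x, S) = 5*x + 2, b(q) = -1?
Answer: 6644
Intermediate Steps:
m(x, S) = 2 + 5*x
k = 2 (k = 5 + (2 + 5*(-1)) = 5 + (2 - 5) = 5 - 3 = 2)
k*3322 = 2*3322 = 6644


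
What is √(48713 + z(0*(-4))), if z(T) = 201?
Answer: √48914 ≈ 221.17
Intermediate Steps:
√(48713 + z(0*(-4))) = √(48713 + 201) = √48914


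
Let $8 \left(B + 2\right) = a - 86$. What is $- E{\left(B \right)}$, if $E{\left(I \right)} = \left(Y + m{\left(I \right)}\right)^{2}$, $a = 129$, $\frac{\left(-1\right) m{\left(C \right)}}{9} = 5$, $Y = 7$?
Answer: $-1444$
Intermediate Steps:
$m{\left(C \right)} = -45$ ($m{\left(C \right)} = \left(-9\right) 5 = -45$)
$B = \frac{27}{8}$ ($B = -2 + \frac{129 - 86}{8} = -2 + \frac{1}{8} \cdot 43 = -2 + \frac{43}{8} = \frac{27}{8} \approx 3.375$)
$E{\left(I \right)} = 1444$ ($E{\left(I \right)} = \left(7 - 45\right)^{2} = \left(-38\right)^{2} = 1444$)
$- E{\left(B \right)} = \left(-1\right) 1444 = -1444$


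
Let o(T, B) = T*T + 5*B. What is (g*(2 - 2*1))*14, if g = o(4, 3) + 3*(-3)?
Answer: 0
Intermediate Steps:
o(T, B) = T**2 + 5*B
g = 22 (g = (4**2 + 5*3) + 3*(-3) = (16 + 15) - 9 = 31 - 9 = 22)
(g*(2 - 2*1))*14 = (22*(2 - 2*1))*14 = (22*(2 - 2))*14 = (22*0)*14 = 0*14 = 0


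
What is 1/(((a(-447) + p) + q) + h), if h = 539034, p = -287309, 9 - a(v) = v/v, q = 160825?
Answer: 1/412558 ≈ 2.4239e-6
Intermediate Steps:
a(v) = 8 (a(v) = 9 - v/v = 9 - 1*1 = 9 - 1 = 8)
1/(((a(-447) + p) + q) + h) = 1/(((8 - 287309) + 160825) + 539034) = 1/((-287301 + 160825) + 539034) = 1/(-126476 + 539034) = 1/412558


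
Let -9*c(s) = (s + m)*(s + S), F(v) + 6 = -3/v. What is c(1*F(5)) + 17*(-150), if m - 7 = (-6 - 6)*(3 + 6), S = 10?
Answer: -564604/225 ≈ -2509.4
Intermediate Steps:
F(v) = -6 - 3/v
m = -101 (m = 7 + (-6 - 6)*(3 + 6) = 7 - 12*9 = 7 - 108 = -101)
c(s) = -(-101 + s)*(10 + s)/9 (c(s) = -(s - 101)*(s + 10)/9 = -(-101 + s)*(10 + s)/9)
c(1*F(5)) + 17*(-150) = (1010/9 - (-6 - 3/5)²/9 + 91*(1*(-6 - 3/5))/9) + 17*(-150) = (1010/9 - (-6 - 3*⅕)²/9 + 91*(1*(-6 - 3*⅕))/9) - 2550 = (1010/9 - (-6 - ⅗)²/9 + 91*(1*(-6 - ⅗))/9) - 2550 = (1010/9 - (1*(-33/5))²/9 + 91*(1*(-33/5))/9) - 2550 = (1010/9 - (-33/5)²/9 + (91/9)*(-33/5)) - 2550 = (1010/9 - ⅑*1089/25 - 1001/15) - 2550 = (1010/9 - 121/25 - 1001/15) - 2550 = 9146/225 - 2550 = -564604/225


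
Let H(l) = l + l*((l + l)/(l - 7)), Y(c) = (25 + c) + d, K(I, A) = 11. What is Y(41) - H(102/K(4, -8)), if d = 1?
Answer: -4933/275 ≈ -17.938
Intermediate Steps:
Y(c) = 26 + c (Y(c) = (25 + c) + 1 = 26 + c)
H(l) = l + 2*l²/(-7 + l) (H(l) = l + l*((2*l)/(-7 + l)) = l + l*(2*l/(-7 + l)) = l + 2*l²/(-7 + l))
Y(41) - H(102/K(4, -8)) = (26 + 41) - 102/11*(-7 + 3*(102/11))/(-7 + 102/11) = 67 - 102*(1/11)*(-7 + 3*(102*(1/11)))/(-7 + 102*(1/11)) = 67 - 102*(-7 + 3*(102/11))/(11*(-7 + 102/11)) = 67 - 102*(-7 + 306/11)/(11*25/11) = 67 - 102*11*229/(11*25*11) = 67 - 1*23358/275 = 67 - 23358/275 = -4933/275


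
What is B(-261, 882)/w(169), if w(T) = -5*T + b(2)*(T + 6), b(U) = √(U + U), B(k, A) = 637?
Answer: -637/495 ≈ -1.2869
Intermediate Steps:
b(U) = √2*√U (b(U) = √(2*U) = √2*√U)
w(T) = 12 - 3*T (w(T) = -5*T + (√2*√2)*(T + 6) = -5*T + 2*(6 + T) = -5*T + (12 + 2*T) = 12 - 3*T)
B(-261, 882)/w(169) = 637/(12 - 3*169) = 637/(12 - 507) = 637/(-495) = 637*(-1/495) = -637/495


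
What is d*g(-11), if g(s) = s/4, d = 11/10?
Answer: -121/40 ≈ -3.0250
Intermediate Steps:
d = 11/10 (d = 11*(1/10) = 11/10 ≈ 1.1000)
g(s) = s/4 (g(s) = s*(1/4) = s/4)
d*g(-11) = 11*((1/4)*(-11))/10 = (11/10)*(-11/4) = -121/40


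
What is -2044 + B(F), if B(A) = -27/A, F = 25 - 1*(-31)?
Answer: -114491/56 ≈ -2044.5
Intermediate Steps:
F = 56 (F = 25 + 31 = 56)
-2044 + B(F) = -2044 - 27/56 = -114491/56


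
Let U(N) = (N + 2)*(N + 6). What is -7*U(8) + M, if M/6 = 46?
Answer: -704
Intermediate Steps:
M = 276 (M = 6*46 = 276)
U(N) = (2 + N)*(6 + N)
-7*U(8) + M = -7*(12 + 8² + 8*8) + 276 = -7*(12 + 64 + 64) + 276 = -7*140 + 276 = -980 + 276 = -704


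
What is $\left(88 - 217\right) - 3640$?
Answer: $-3769$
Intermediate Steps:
$\left(88 - 217\right) - 3640 = -129 - 3640 = -3769$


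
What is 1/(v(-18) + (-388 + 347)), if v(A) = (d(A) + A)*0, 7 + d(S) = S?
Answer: -1/41 ≈ -0.024390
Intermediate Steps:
d(S) = -7 + S
v(A) = 0 (v(A) = ((-7 + A) + A)*0 = (-7 + 2*A)*0 = 0)
1/(v(-18) + (-388 + 347)) = 1/(0 + (-388 + 347)) = 1/(0 - 41) = 1/(-41) = -1/41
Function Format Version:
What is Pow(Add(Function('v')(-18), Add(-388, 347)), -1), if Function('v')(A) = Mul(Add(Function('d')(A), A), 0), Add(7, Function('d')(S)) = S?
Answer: Rational(-1, 41) ≈ -0.024390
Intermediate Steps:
Function('d')(S) = Add(-7, S)
Function('v')(A) = 0 (Function('v')(A) = Mul(Add(Add(-7, A), A), 0) = Mul(Add(-7, Mul(2, A)), 0) = 0)
Pow(Add(Function('v')(-18), Add(-388, 347)), -1) = Pow(Add(0, Add(-388, 347)), -1) = Pow(Add(0, -41), -1) = Pow(-41, -1) = Rational(-1, 41)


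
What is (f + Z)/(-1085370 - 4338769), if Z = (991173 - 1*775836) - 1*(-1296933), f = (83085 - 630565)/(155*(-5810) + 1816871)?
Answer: -1385724211190/4970252472619 ≈ -0.27880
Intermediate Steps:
f = -547480/916321 (f = -547480/(-900550 + 1816871) = -547480/916321 ≈ -0.59748)
Z = 1512270 (Z = (991173 - 775836) + 1296933 = 215337 + 1296933 = 1512270)
(f + Z)/(-1085370 - 4338769) = (-547480/916321 + 1512270)/(-1085370 - 4338769) = (1385724211190/916321)/(-5424139) = (1385724211190/916321)*(-1/5424139) = -1385724211190/4970252472619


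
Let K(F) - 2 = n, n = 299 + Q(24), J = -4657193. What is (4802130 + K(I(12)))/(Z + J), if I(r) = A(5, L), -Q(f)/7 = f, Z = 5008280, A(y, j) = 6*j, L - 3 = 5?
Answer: 4802263/351087 ≈ 13.678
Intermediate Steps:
L = 8 (L = 3 + 5 = 8)
Q(f) = -7*f
I(r) = 48 (I(r) = 6*8 = 48)
n = 131 (n = 299 - 7*24 = 299 - 168 = 131)
K(F) = 133 (K(F) = 2 + 131 = 133)
(4802130 + K(I(12)))/(Z + J) = (4802130 + 133)/(5008280 - 4657193) = 4802263/351087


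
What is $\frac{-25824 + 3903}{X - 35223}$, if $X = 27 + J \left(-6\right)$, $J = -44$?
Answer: $\frac{7307}{11644} \approx 0.62753$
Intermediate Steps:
$X = 291$ ($X = 27 - -264 = 27 + 264 = 291$)
$\frac{-25824 + 3903}{X - 35223} = \frac{-25824 + 3903}{291 - 35223} = - \frac{21921}{-34932} = \left(-21921\right) \left(- \frac{1}{34932}\right) = \frac{7307}{11644}$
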